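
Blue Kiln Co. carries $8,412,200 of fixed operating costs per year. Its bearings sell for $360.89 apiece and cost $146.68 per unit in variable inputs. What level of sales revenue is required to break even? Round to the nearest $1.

CM per unit = $360.89 − $146.68 = $214.21; CM ratio = $214.21 / $360.89 = 0.5936.
Break-even revenue = fixed costs × price ÷ CM = $8,412,200 × $360.89 ÷ $214.21 = $14,172,442.

$14,172,442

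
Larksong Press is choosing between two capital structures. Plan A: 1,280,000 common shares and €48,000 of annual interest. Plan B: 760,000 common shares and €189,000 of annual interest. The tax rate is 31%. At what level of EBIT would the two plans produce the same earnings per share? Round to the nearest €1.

€395,077

At indifference, (EBIT − 48,000)(1 − t)/1,280,000 = (EBIT − 189,000)(1 − t)/760,000.
Cancelling (1 − t) and cross-multiplying: 760,000·(EBIT − 48,000) = 1,280,000·(EBIT − 189,000).
EBIT × (1,280,000 − 760,000) = 189,000 × 1,280,000 − 48,000 × 760,000 = 205,440,000,000, so EBIT = 205,440,000,000 ÷ 520,000 = 395,076.92.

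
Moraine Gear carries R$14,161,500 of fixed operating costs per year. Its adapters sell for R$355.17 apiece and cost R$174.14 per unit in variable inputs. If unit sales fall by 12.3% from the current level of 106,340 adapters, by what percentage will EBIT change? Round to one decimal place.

At 106,340 units, contribution = 106,340 × R$181.03 = R$19,250,730.20.
EBIT = R$19,250,730.20 − R$14,161,500 = R$5,089,230.20.
Degree of operating leverage = R$19,250,730.20 / R$5,089,230.20 = 3.7826.
So EBIT moves 3.7826 × (-12.3%) = -46.5%.

-46.5%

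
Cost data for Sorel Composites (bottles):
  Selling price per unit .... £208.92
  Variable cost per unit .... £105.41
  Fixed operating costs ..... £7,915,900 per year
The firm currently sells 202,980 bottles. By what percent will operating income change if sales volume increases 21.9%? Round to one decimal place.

+35.1%

At 202,980 units, contribution = 202,980 × £103.51 = £21,010,459.80.
EBIT = £21,010,459.80 − £7,915,900 = £13,094,559.80.
DOL = contribution ÷ EBIT = £21,010,459.80 ÷ £13,094,559.80 = 1.6045.
So EBIT moves 1.6045 × (+21.9%) = +35.1%.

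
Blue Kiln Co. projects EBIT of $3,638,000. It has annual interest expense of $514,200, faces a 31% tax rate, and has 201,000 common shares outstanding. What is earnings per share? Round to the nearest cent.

Pre-tax income = $3,638,000 − $514,200.00 = $3,123,800.00.
After tax at 31%: net income = $3,123,800.00 × 0.69 = $2,155,422.00.
Per share: $2,155,422.00 / 201,000 shares = $10.72.

$10.72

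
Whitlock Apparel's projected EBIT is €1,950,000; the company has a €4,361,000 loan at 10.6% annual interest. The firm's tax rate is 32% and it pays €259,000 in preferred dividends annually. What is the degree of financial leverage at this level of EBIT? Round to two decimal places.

Annual interest charges come to €462,266.00.
Preferred dividends grossed up pre-tax: €259,000 / (1 − 0.32) = €380,882.35.
DFL = EBIT ÷ [EBIT − I − D_p/(1−t)] = €1,950,000 ÷ [€1,950,000 − €462,266.00 − €380,882.35] = €1,950,000 ÷ €1,106,851.65 = 1.7618.

1.76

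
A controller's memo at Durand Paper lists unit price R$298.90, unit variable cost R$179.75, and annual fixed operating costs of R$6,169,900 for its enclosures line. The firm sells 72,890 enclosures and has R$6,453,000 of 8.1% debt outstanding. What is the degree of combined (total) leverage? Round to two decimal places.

At 72,890 units, contribution = 72,890 × R$119.15 = R$8,684,843.50.
Operating income = contribution − fixed costs = R$8,684,843.50 − R$6,169,900 = R$2,514,943.50. Interest = R$522,693.00, so EBIT − I = R$1,992,250.50.
Degree of total leverage = total CM / (EBIT − interest) = R$8,684,843.50 / R$1,992,250.50 = 4.3593.

4.36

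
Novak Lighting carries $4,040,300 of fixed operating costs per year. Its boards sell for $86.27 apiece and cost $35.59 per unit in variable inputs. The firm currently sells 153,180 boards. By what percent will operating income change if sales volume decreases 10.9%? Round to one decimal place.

At 153,180 units, contribution = 153,180 × $50.68 = $7,763,162.40.
Subtracting fixed costs: EBIT = $7,763,162.40 − $4,040,300 = $3,722,862.40.
So DOL = total CM / EBIT = $7,763,162.40 / $3,722,862.40 = 2.0853.
%ΔEBIT = DOL × %ΔSales = 2.0853 × -10.9% = -22.7%.

-22.7%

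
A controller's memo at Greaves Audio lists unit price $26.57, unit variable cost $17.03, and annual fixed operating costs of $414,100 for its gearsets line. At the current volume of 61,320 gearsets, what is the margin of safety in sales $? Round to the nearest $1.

$475,956

Unit CM = price − variable cost = $26.57 − $17.03 = $9.54. Break-even units = $414,100 ÷ $9.54 = 43,406.71; break-even revenue = 43,406.71 × $26.57 = $1,153,316.25.
Actual sales revenue = 61,320 × $26.57 = $1,629,272.40.
Margin of safety = $1,629,272.40 − $1,153,316.25 = $475,956.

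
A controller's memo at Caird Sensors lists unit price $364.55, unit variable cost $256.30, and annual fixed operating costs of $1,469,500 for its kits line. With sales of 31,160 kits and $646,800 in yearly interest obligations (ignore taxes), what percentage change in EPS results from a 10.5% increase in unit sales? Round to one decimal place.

Total contribution margin = 31,160 × $108.25 = $3,373,070.00.
EBIT = $3,373,070.00 − $1,469,500 = $1,903,570.00.
Interest = $646,800.00, so EBIT − I = $1,256,770.00.
DCL = total CM / (EBIT − I) = $3,373,070.00 / $1,256,770.00 = 2.6839.
%ΔEPS = DCL × %ΔSales = 2.6839 × +10.5% = +28.2%.

+28.2%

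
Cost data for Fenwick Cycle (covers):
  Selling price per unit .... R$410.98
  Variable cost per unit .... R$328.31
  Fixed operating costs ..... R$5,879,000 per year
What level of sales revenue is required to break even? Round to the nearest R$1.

Contribution margin per unit = R$410.98 − R$328.31 = R$82.67, a CM ratio of R$82.67 ÷ R$410.98 = 0.2012.
Break-even revenue = fixed costs × price ÷ CM = R$5,879,000 × R$410.98 ÷ R$82.67 = R$29,226,460.

R$29,226,460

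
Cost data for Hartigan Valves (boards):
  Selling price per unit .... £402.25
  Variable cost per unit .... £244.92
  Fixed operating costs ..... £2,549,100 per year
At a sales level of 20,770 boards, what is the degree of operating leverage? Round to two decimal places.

4.55

Total contribution margin = 20,770 × £157.33 = £3,267,744.10.
Operating income = contribution − fixed costs = £3,267,744.10 − £2,549,100 = £718,644.10.
DOL = contribution ÷ EBIT = £3,267,744.10 ÷ £718,644.10 = 4.5471.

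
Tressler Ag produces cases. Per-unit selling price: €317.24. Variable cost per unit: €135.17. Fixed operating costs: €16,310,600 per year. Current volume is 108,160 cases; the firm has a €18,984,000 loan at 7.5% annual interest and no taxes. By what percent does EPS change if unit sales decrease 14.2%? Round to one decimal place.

-142.8%

Contribution at this volume is 108,160 × €182.07 = €19,692,691.20.
Operating income = contribution − fixed costs = €19,692,691.20 − €16,310,600 = €3,382,091.20.
After interest of €1,423,800.00, pre-tax earnings = €1,958,291.20.
DCL = total CM / (EBIT − I) = €19,692,691.20 / €1,958,291.20 = 10.0561.
EPS therefore changes by 10.0561 × (-14.2%) = -142.8%.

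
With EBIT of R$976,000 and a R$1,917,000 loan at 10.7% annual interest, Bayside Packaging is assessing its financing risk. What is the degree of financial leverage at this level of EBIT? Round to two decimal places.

Interest = R$205,119.00.
Degree of financial leverage = EBIT / (EBIT − interest) = R$976,000 / R$770,881.00 = 1.2661.

1.27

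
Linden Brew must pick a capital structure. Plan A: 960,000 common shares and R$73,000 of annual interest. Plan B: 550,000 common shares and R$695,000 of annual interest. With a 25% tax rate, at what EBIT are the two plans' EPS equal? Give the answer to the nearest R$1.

R$1,529,390

At indifference, (EBIT − 73,000)(1 − t)/960,000 = (EBIT − 695,000)(1 − t)/550,000.
The (1 − t) factor cancels: (EBIT − 73,000) × 550,000 = (EBIT − 695,000) × 960,000.
EBIT × (960,000 − 550,000) = 695,000 × 960,000 − 73,000 × 550,000 = 627,050,000,000, so EBIT = 627,050,000,000 ÷ 410,000 = 1,529,390.24.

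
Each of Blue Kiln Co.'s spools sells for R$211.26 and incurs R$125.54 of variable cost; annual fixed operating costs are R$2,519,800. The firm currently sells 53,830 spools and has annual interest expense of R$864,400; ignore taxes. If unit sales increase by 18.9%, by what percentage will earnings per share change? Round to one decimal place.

At 53,830 units, contribution = 53,830 × R$85.72 = R$4,614,307.60.
Operating income = contribution − fixed costs = R$4,614,307.60 − R$2,519,800 = R$2,094,507.60.
After interest of R$864,400.00, pre-tax earnings = R$1,230,107.60.
DCL = total CM / (EBIT − I) = R$4,614,307.60 / R$1,230,107.60 = 3.7511.
EPS therefore changes by 3.7511 × (+18.9%) = +70.9%.

+70.9%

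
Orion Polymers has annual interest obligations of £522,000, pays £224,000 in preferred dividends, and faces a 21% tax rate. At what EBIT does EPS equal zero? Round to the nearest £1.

Preferred dividends are paid after tax, so their pre-tax equivalent is £224,000 ÷ (1 − 0.21) = £283,544.30.
EPS = 0 when EBIT covers interest plus the pre-tax preferred burden: £522,000 + £283,544.30 = £805,544.30.

£805,544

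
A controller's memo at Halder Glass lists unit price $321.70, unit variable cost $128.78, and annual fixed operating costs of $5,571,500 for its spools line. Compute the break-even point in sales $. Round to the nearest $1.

CM per unit = $321.70 − $128.78 = $192.92; CM ratio = $192.92 / $321.70 = 0.5997.
Break-even revenue = fixed costs × price ÷ CM = $5,571,500 × $321.70 ÷ $192.92 = $9,290,647.

$9,290,647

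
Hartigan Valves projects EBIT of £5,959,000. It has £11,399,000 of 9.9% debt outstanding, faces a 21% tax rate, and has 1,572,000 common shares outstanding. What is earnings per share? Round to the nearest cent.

£2.43

Pre-tax income = £5,959,000 − £1,128,501.00 = £4,830,499.00.
After tax at 21%: net income = £4,830,499.00 × 0.79 = £3,816,094.21.
Per share: £3,816,094.21 / 1,572,000 shares = £2.43.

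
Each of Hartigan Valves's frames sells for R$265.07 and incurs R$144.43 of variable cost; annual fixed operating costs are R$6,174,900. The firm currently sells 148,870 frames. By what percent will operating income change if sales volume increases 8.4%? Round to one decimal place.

+12.8%

Total contribution margin = 148,870 × R$120.64 = R$17,959,676.80.
EBIT = R$17,959,676.80 − R$6,174,900 = R$11,784,776.80.
DOL = contribution ÷ EBIT = R$17,959,676.80 ÷ R$11,784,776.80 = 1.5240.
So EBIT moves 1.5240 × (+8.4%) = +12.8%.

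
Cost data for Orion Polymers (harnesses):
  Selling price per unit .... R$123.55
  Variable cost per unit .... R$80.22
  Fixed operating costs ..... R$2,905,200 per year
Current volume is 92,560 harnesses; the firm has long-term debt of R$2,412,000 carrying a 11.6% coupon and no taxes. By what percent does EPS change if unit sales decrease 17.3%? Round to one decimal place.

-84.0%

Contribution at this volume is 92,560 × R$43.33 = R$4,010,624.80.
Subtracting fixed costs: EBIT = R$4,010,624.80 − R$2,905,200 = R$1,105,424.80.
Interest = R$279,792.00, so EBIT − I = R$825,632.80.
Degree of combined leverage = contribution ÷ (EBIT − I) = R$4,010,624.80 ÷ R$825,632.80 = 4.8576.
EPS therefore changes by 4.8576 × (-17.3%) = -84.0%.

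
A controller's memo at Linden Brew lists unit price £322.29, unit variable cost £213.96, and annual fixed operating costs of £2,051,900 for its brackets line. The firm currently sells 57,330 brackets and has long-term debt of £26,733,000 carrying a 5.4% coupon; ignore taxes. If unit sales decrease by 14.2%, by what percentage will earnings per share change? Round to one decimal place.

-32.5%

Contribution at this volume is 57,330 × £108.33 = £6,210,558.90.
EBIT = £6,210,558.90 − £2,051,900 = £4,158,658.90.
Interest = £1,443,582.00, so EBIT − I = £2,715,076.90.
DCL = total CM / (EBIT − I) = £6,210,558.90 / £2,715,076.90 = 2.2874.
EPS therefore changes by 2.2874 × (-14.2%) = -32.5%.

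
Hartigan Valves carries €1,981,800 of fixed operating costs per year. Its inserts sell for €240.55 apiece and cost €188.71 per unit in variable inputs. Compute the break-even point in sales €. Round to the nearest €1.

€9,196,026

CM per unit = €240.55 − €188.71 = €51.84; CM ratio = €51.84 / €240.55 = 0.2155.
Break-even revenue = fixed costs × price ÷ CM = €1,981,800 × €240.55 ÷ €51.84 = €9,196,026.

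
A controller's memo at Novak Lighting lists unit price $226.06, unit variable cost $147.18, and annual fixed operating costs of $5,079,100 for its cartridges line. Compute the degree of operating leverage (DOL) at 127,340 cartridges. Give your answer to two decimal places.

Total contribution margin = 127,340 × $78.88 = $10,044,579.20.
EBIT = $10,044,579.20 − $5,079,100 = $4,965,479.20.
DOL = contribution ÷ EBIT = $10,044,579.20 ÷ $4,965,479.20 = 2.0229.

2.02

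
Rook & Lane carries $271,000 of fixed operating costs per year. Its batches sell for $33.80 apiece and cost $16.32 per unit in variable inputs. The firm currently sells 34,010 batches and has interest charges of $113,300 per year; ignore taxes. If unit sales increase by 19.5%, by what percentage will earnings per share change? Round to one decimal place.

Total contribution margin = 34,010 × $17.48 = $594,494.80.
Subtracting fixed costs: EBIT = $594,494.80 − $271,000 = $323,494.80.
After interest of $113,300.00, pre-tax earnings = $210,194.80.
DCL = total CM / (EBIT − I) = $594,494.80 / $210,194.80 = 2.8283.
EPS therefore changes by 2.8283 × (+19.5%) = +55.2%.

+55.2%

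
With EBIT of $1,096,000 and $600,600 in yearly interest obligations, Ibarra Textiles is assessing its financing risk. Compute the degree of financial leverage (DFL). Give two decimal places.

2.21

Interest = $600,600.00.
DFL = EBIT ÷ (EBIT − I) = $1,096,000 ÷ ($1,096,000 − $600,600.00) = $1,096,000 ÷ $495,400.00 = 2.2124.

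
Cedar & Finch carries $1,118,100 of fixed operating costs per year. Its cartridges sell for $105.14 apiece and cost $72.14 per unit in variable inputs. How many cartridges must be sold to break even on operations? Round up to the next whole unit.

33,882 cartridges

Unit CM = price − variable cost = $105.14 − $72.14 = $33.00.
Break-even Q = $1,118,100 / $33.00 = 33,881.82 → 33,882 cartridges.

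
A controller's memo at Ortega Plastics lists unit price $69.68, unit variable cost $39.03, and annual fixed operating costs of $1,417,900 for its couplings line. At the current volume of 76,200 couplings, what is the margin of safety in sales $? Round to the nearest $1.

Contribution margin per unit = $69.68 − $39.03 = $30.65. Break-even units = $1,417,900 ÷ $30.65 = 46,261.01; break-even revenue = 46,261.01 × $69.68 = $3,223,467.28.
Actual sales revenue = 76,200 × $69.68 = $5,309,616.00.
Margin of safety = $5,309,616.00 − $3,223,467.28 = $2,086,149.

$2,086,149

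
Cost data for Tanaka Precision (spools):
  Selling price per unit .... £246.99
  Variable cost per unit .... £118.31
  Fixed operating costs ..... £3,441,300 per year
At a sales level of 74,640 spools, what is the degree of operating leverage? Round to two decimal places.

At 74,640 units, contribution = 74,640 × £128.68 = £9,604,675.20.
Subtracting fixed costs: EBIT = £9,604,675.20 − £3,441,300 = £6,163,375.20.
Degree of operating leverage = £9,604,675.20 / £6,163,375.20 = 1.5583.

1.56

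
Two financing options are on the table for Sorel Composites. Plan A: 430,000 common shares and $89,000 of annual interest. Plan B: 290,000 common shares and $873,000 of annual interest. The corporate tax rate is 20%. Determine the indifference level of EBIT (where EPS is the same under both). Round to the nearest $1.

$2,497,000

At indifference, (EBIT − 89,000)(1 − t)/430,000 = (EBIT − 873,000)(1 − t)/290,000.
Cancelling (1 − t) and cross-multiplying: 290,000·(EBIT − 89,000) = 430,000·(EBIT − 873,000).
Solving, EBIT = (873,000·430,000 − 89,000·290,000) / (430,000 − 290,000) = 349,580,000,000 / 140,000 = 2,497,000.00.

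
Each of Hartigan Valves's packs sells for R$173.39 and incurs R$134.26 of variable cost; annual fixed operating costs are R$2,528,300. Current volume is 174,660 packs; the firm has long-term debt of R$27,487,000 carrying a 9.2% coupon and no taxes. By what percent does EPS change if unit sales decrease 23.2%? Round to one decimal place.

-89.2%

At 174,660 units, contribution = 174,660 × R$39.13 = R$6,834,445.80.
EBIT = R$6,834,445.80 − R$2,528,300 = R$4,306,145.80.
After interest of R$2,528,804.00, pre-tax earnings = R$1,777,341.80.
Degree of combined leverage = contribution ÷ (EBIT − I) = R$6,834,445.80 ÷ R$1,777,341.80 = 3.8453.
%ΔEPS = DCL × %ΔSales = 3.8453 × -23.2% = -89.2%.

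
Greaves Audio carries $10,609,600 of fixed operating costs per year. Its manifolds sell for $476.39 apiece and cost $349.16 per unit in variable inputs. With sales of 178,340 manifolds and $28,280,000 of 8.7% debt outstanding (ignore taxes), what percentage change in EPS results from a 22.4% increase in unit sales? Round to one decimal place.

At 178,340 units, contribution = 178,340 × $127.23 = $22,690,198.20.
Operating income = contribution − fixed costs = $22,690,198.20 − $10,609,600 = $12,080,598.20.
After interest of $2,460,360.00, pre-tax earnings = $9,620,238.20.
DCL = total CM / (EBIT − I) = $22,690,198.20 / $9,620,238.20 = 2.3586.
EPS therefore changes by 2.3586 × (+22.4%) = +52.8%.

+52.8%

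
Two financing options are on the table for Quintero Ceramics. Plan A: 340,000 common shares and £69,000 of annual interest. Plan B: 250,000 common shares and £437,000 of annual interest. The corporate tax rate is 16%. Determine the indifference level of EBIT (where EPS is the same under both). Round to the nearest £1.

At indifference, (EBIT − 69,000)(1 − t)/340,000 = (EBIT − 437,000)(1 − t)/250,000.
The (1 − t) factor cancels: (EBIT − 69,000) × 250,000 = (EBIT − 437,000) × 340,000.
EBIT × (340,000 − 250,000) = 437,000 × 340,000 − 69,000 × 250,000 = 131,330,000,000, so EBIT = 131,330,000,000 ÷ 90,000 = 1,459,222.22.

£1,459,222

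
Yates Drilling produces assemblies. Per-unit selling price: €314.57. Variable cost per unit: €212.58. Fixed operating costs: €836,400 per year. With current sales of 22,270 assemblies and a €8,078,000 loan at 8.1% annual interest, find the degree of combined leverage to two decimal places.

Contribution at this volume is 22,270 × €101.99 = €2,271,317.30.
EBIT = €2,271,317.30 − €836,400 = €1,434,917.30. Interest = €654,318.00, so EBIT − I = €780,599.30.
Degree of total leverage = total CM / (EBIT − interest) = €2,271,317.30 / €780,599.30 = 2.9097.

2.91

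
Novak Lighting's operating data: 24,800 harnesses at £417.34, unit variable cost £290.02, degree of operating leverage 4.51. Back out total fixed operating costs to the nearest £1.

Total contribution margin = 24,800 × £127.32 = £3,157,536.00.
Since DOL = CM ÷ EBIT, EBIT = £3,157,536.00 ÷ 4.51 = £700,118.85.
Fixed costs = CM − EBIT = £3,157,536.00 − £700,118.85 = £2,457,417.

£2,457,417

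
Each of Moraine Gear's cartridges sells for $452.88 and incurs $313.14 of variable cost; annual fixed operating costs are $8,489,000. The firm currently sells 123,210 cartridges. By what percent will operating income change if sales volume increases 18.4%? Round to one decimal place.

Contribution at this volume is 123,210 × $139.74 = $17,217,365.40.
EBIT = $17,217,365.40 − $8,489,000 = $8,728,365.40.
DOL = contribution ÷ EBIT = $17,217,365.40 ÷ $8,728,365.40 = 1.9726.
%ΔEBIT = DOL × %ΔSales = 1.9726 × +18.4% = +36.3%.

+36.3%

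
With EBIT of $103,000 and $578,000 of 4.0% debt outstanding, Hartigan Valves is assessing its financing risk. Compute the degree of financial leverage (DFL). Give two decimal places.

1.29

Interest = $23,120.00.
Degree of financial leverage = EBIT / (EBIT − interest) = $103,000 / $79,880.00 = 1.2894.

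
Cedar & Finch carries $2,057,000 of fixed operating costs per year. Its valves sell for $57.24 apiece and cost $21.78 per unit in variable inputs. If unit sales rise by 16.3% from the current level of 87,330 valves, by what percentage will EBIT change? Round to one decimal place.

At 87,330 units, contribution = 87,330 × $35.46 = $3,096,721.80.
Subtracting fixed costs: EBIT = $3,096,721.80 − $2,057,000 = $1,039,721.80.
DOL = contribution ÷ EBIT = $3,096,721.80 ÷ $1,039,721.80 = 2.9784.
%ΔEBIT = DOL × %ΔSales = 2.9784 × +16.3% = +48.5%.

+48.5%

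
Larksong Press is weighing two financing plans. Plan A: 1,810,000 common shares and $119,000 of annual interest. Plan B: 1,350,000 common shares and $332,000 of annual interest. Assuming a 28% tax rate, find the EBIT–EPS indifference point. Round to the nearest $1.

At indifference, (EBIT − 119,000)(1 − t)/1,810,000 = (EBIT − 332,000)(1 − t)/1,350,000.
Cancelling (1 − t) and cross-multiplying: 1,350,000·(EBIT − 119,000) = 1,810,000·(EBIT − 332,000).
Solving, EBIT = (332,000·1,810,000 − 119,000·1,350,000) / (1,810,000 − 1,350,000) = 440,270,000,000 / 460,000 = 957,108.70.

$957,109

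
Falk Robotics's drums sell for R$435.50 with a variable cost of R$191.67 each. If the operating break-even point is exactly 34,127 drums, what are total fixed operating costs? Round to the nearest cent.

Contribution margin per unit = R$435.50 − R$191.67 = R$243.83.
Fixed costs = break-even units × CM = 34,127 × R$243.83 = R$8,321,186.41.

R$8,321,186.41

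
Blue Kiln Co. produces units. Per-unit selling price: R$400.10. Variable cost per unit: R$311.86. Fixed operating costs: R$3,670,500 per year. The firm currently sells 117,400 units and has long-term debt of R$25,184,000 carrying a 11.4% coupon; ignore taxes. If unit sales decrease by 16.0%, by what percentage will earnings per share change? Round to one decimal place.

-43.4%

At 117,400 units, contribution = 117,400 × R$88.24 = R$10,359,376.00.
EBIT = R$10,359,376.00 − R$3,670,500 = R$6,688,876.00.
Interest = R$2,870,976.00, so EBIT − I = R$3,817,900.00.
DCL = total CM / (EBIT − I) = R$10,359,376.00 / R$3,817,900.00 = 2.7134.
EPS therefore changes by 2.7134 × (-16.0%) = -43.4%.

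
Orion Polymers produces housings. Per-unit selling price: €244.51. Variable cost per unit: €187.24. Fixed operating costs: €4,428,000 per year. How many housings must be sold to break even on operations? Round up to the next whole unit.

Unit CM = price − variable cost = €244.51 − €187.24 = €57.27.
Break-even volume = fixed costs ÷ CM per unit = €4,428,000 ÷ €57.27 = 77,317.97, so 77,318 housings.

77,318 housings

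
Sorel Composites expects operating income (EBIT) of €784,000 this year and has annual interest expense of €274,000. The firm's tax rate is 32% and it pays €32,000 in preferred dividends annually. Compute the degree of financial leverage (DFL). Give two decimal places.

1.69

Interest = €274,000.00.
Preferred dividends grossed up pre-tax: €32,000 / (1 − 0.32) = €47,058.82.
DFL = EBIT ÷ [EBIT − I − D_p/(1−t)] = €784,000 ÷ [€784,000 − €274,000.00 − €47,058.82] = €784,000 ÷ €462,941.18 = 1.6935.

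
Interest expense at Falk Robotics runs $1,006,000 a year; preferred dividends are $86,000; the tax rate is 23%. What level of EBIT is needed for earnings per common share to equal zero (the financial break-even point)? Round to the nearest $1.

Preferred dividends are paid after tax, so their pre-tax equivalent is $86,000 ÷ (1 − 0.23) = $111,688.31.
Financial break-even EBIT = interest + D_p ÷ (1 − t) = $1,006,000 + $111,688.31 = $1,117,688.31.

$1,117,688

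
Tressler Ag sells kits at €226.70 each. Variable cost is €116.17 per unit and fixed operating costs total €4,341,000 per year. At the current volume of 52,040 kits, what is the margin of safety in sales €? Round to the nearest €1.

Unit CM = price − variable cost = €226.70 − €116.17 = €110.53. Break-even units = €4,341,000 ÷ €110.53 = 39,274.41; break-even revenue = 39,274.41 × €226.70 = €8,903,507.64.
Current sales = 52,040 × €226.70 = €11,797,468.00.
Margin of safety = €11,797,468.00 − €8,903,507.64 = €2,893,960.

€2,893,960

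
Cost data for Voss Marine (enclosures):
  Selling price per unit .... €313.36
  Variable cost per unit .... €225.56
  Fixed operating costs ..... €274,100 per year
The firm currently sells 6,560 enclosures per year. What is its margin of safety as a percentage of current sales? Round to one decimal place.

52.4%

Each unit contributes €313.36 − €225.56 = €87.80. Break-even units = €274,100 ÷ €87.80 = 3,121.87; break-even revenue = 3,121.87 × €313.36 = €978,268.52.
Current sales = 6,560 × €313.36 = €2,055,641.60.
Margin of safety = (€2,055,641.60 − €978,268.52) ÷ €2,055,641.60 = 52.4%.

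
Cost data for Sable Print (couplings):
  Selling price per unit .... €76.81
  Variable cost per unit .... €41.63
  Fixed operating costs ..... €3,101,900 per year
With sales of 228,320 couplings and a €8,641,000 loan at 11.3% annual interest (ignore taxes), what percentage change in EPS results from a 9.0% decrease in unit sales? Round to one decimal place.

At 228,320 units, contribution = 228,320 × €35.18 = €8,032,297.60.
EBIT = €8,032,297.60 − €3,101,900 = €4,930,397.60.
After interest of €976,433.00, pre-tax earnings = €3,953,964.60.
DCL = total CM / (EBIT − I) = €8,032,297.60 / €3,953,964.60 = 2.0315.
%ΔEPS = DCL × %ΔSales = 2.0315 × -9.0% = -18.3%.

-18.3%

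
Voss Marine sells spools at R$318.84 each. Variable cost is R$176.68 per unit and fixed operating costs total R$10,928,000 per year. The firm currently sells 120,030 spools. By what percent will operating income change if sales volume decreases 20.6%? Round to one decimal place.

-57.3%

Total contribution margin = 120,030 × R$142.16 = R$17,063,464.80.
Operating income = contribution − fixed costs = R$17,063,464.80 − R$10,928,000 = R$6,135,464.80.
Degree of operating leverage = R$17,063,464.80 / R$6,135,464.80 = 2.7811.
Operating income changes by 2.7811 × -20.6% = -57.3%.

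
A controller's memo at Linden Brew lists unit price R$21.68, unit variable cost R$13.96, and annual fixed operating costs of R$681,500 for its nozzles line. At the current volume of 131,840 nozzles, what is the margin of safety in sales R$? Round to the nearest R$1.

Each unit contributes R$21.68 − R$13.96 = R$7.72. Break-even units = R$681,500 ÷ R$7.72 = 88,277.20; break-even revenue = 88,277.20 × R$21.68 = R$1,913,849.74.
Actual sales revenue = 131,840 × R$21.68 = R$2,858,291.20.
Margin of safety = R$2,858,291.20 − R$1,913,849.74 = R$944,441.

R$944,441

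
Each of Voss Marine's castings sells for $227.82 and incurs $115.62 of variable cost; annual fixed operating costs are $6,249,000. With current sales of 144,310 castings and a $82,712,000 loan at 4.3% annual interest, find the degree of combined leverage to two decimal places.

2.54

Contribution at this volume is 144,310 × $112.20 = $16,191,582.00.
EBIT = $16,191,582.00 − $6,249,000 = $9,942,582.00. Interest = $3,556,616.00, so EBIT − I = $6,385,966.00.
Degree of total leverage = total CM / (EBIT − interest) = $16,191,582.00 / $6,385,966.00 = 2.5355.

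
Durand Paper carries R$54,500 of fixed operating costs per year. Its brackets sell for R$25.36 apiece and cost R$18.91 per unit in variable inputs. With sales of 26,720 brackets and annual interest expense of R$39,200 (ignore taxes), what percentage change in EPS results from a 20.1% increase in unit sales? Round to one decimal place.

+44.0%

Total contribution margin = 26,720 × R$6.45 = R$172,344.00.
Operating income = contribution − fixed costs = R$172,344.00 − R$54,500 = R$117,844.00.
After interest of R$39,200.00, pre-tax earnings = R$78,644.00.
DCL = total CM / (EBIT − I) = R$172,344.00 / R$78,644.00 = 2.1914.
EPS therefore changes by 2.1914 × (+20.1%) = +44.0%.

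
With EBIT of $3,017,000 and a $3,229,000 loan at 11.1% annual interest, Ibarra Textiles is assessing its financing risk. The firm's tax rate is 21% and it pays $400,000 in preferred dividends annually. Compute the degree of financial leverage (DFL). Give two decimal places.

Annual interest charges come to $358,419.00.
Preferred dividends grossed up pre-tax: $400,000 / (1 − 0.21) = $506,329.11.
DFL = EBIT ÷ [EBIT − I − D_p/(1−t)] = $3,017,000 ÷ [$3,017,000 − $358,419.00 − $506,329.11] = $3,017,000 ÷ $2,152,251.89 = 1.4018.

1.40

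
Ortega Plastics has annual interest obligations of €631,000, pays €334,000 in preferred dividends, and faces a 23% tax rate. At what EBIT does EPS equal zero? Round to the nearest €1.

Grossing the preferred dividend up to pre-tax terms: €334,000 / (1 − 0.23) = €433,766.23.
EPS = 0 when EBIT covers interest plus the pre-tax preferred burden: €631,000 + €433,766.23 = €1,064,766.23.

€1,064,766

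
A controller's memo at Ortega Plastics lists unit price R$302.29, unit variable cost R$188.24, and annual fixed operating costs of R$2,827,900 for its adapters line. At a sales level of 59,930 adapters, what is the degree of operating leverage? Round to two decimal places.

Contribution at this volume is 59,930 × R$114.05 = R$6,835,016.50.
EBIT = R$6,835,016.50 − R$2,827,900 = R$4,007,116.50.
Degree of operating leverage = R$6,835,016.50 / R$4,007,116.50 = 1.7057.

1.71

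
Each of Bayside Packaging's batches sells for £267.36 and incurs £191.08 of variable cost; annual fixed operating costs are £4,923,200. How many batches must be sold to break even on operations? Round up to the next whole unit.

64,542 batches

Contribution margin per unit = £267.36 − £191.08 = £76.28.
Break-even volume = fixed costs ÷ CM per unit = £4,923,200 ÷ £76.28 = 64,541.16, so 64,542 batches.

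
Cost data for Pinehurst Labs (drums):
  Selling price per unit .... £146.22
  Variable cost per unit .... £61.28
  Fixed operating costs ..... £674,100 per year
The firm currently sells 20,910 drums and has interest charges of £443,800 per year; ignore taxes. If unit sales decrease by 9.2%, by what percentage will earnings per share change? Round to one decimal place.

-24.8%

At 20,910 units, contribution = 20,910 × £84.94 = £1,776,095.40.
Subtracting fixed costs: EBIT = £1,776,095.40 − £674,100 = £1,101,995.40.
Interest = £443,800.00, so EBIT − I = £658,195.40.
Degree of combined leverage = contribution ÷ (EBIT − I) = £1,776,095.40 ÷ £658,195.40 = 2.6984.
EPS therefore changes by 2.6984 × (-9.2%) = -24.8%.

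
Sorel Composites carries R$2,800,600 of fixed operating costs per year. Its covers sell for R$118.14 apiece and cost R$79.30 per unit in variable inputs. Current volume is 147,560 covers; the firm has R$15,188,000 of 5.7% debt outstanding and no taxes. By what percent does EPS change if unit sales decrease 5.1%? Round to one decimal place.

-14.2%

Contribution at this volume is 147,560 × R$38.84 = R$5,731,230.40.
Operating income = contribution − fixed costs = R$5,731,230.40 − R$2,800,600 = R$2,930,630.40.
After interest of R$865,716.00, pre-tax earnings = R$2,064,914.40.
DCL = total CM / (EBIT − I) = R$5,731,230.40 / R$2,064,914.40 = 2.7755.
EPS therefore changes by 2.7755 × (-5.1%) = -14.2%.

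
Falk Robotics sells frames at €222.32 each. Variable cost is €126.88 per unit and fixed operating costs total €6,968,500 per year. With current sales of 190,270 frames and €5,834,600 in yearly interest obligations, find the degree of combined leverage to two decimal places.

3.39

At 190,270 units, contribution = 190,270 × €95.44 = €18,159,368.80.
EBIT = €18,159,368.80 − €6,968,500 = €11,190,868.80. Interest = €5,834,600.00, so EBIT − I = €5,356,268.80.
Degree of total leverage = total CM / (EBIT − interest) = €18,159,368.80 / €5,356,268.80 = 3.3903.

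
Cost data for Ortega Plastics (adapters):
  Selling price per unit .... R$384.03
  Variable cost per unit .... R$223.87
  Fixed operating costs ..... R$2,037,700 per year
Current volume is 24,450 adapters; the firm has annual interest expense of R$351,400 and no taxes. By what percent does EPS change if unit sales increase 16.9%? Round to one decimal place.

At 24,450 units, contribution = 24,450 × R$160.16 = R$3,915,912.00.
EBIT = R$3,915,912.00 − R$2,037,700 = R$1,878,212.00.
After interest of R$351,400.00, pre-tax earnings = R$1,526,812.00.
Degree of combined leverage = contribution ÷ (EBIT − I) = R$3,915,912.00 ÷ R$1,526,812.00 = 2.5648.
EPS therefore changes by 2.5648 × (+16.9%) = +43.3%.

+43.3%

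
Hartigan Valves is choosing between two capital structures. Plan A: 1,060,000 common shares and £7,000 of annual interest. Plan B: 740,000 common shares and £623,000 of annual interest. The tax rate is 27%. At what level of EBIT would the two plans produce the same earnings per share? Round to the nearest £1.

At indifference, (EBIT − 7,000)(1 − t)/1,060,000 = (EBIT − 623,000)(1 − t)/740,000.
The (1 − t) factor cancels: (EBIT − 7,000) × 740,000 = (EBIT − 623,000) × 1,060,000.
Solving, EBIT = (623,000·1,060,000 − 7,000·740,000) / (1,060,000 − 740,000) = 655,200,000,000 / 320,000 = 2,047,500.00.

£2,047,500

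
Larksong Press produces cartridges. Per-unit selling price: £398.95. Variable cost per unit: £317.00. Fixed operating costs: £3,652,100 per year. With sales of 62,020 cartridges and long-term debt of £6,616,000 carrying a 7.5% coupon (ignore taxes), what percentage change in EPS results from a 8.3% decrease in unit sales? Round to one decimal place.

-45.2%

At 62,020 units, contribution = 62,020 × £81.95 = £5,082,539.00.
Operating income = contribution − fixed costs = £5,082,539.00 − £3,652,100 = £1,430,439.00.
After interest of £496,200.00, pre-tax earnings = £934,239.00.
Degree of combined leverage = contribution ÷ (EBIT − I) = £5,082,539.00 ÷ £934,239.00 = 5.4403.
EPS therefore changes by 5.4403 × (-8.3%) = -45.2%.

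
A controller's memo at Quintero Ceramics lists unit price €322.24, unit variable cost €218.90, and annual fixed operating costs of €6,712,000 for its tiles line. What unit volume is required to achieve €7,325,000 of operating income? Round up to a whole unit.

135,834 tiles

Each unit contributes €322.24 − €218.90 = €103.34.
Need Q such that Q × €103.34 − €6,712,000 = €7,325,000, i.e. Q = €14,037,000 / €103.34 = 135,833.17 → 135,834.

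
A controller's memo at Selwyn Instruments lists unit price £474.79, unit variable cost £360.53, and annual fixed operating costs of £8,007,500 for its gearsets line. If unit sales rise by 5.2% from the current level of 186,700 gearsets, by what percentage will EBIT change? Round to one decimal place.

+8.3%

At 186,700 units, contribution = 186,700 × £114.26 = £21,332,342.00.
Operating income = contribution − fixed costs = £21,332,342.00 − £8,007,500 = £13,324,842.00.
So DOL = total CM / EBIT = £21,332,342.00 / £13,324,842.00 = 1.6009.
%ΔEBIT = DOL × %ΔSales = 1.6009 × +5.2% = +8.3%.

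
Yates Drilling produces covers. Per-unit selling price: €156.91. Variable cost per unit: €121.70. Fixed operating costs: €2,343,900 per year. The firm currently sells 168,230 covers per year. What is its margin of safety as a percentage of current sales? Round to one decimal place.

Each unit contributes €156.91 − €121.70 = €35.21. Break-even units = €2,343,900 ÷ €35.21 = 66,569.16; break-even revenue = 66,569.16 × €156.91 = €10,445,366.34.
Current sales = 168,230 × €156.91 = €26,396,969.30.
Margin of safety = (€26,396,969.30 − €10,445,366.34) ÷ €26,396,969.30 = 60.4%.

60.4%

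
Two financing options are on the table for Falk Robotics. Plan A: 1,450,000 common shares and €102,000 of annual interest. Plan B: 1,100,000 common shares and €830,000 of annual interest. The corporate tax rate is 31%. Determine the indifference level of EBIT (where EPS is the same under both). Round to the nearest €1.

At indifference, (EBIT − 102,000)(1 − t)/1,450,000 = (EBIT − 830,000)(1 − t)/1,100,000.
The (1 − t) factor cancels: (EBIT − 102,000) × 1,100,000 = (EBIT − 830,000) × 1,450,000.
Solving, EBIT = (830,000·1,450,000 − 102,000·1,100,000) / (1,450,000 − 1,100,000) = 1,091,300,000,000 / 350,000 = 3,118,000.00.

€3,118,000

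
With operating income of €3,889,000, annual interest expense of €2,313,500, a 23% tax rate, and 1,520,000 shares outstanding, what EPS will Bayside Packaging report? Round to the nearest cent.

Pre-tax income = €3,889,000 − €2,313,500.00 = €1,575,500.00.
Net income = €1,575,500.00 × (1 − 0.23) = €1,213,135.00.
Per share: €1,213,135.00 / 1,520,000 shares = €0.80.

€0.80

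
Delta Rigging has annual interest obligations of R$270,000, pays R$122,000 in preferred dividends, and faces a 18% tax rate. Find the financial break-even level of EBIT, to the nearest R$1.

R$418,780

Grossing the preferred dividend up to pre-tax terms: R$122,000 / (1 − 0.18) = R$148,780.49.
EPS = 0 when EBIT covers interest plus the pre-tax preferred burden: R$270,000 + R$148,780.49 = R$418,780.49.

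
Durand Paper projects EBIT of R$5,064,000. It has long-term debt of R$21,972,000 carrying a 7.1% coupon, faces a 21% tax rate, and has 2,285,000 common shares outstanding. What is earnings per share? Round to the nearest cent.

R$1.21

Interest = R$1,560,012.00, so EBT = R$5,064,000 − R$1,560,012.00 = R$3,503,988.00.
After tax at 21%: net income = R$3,503,988.00 × 0.79 = R$2,768,150.52.
EPS = R$2,768,150.52 ÷ 2,285,000 = R$1.21.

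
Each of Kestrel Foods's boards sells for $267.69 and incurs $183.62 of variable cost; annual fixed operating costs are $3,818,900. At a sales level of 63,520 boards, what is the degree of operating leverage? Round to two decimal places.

3.51

Total contribution margin = 63,520 × $84.07 = $5,340,126.40.
Subtracting fixed costs: EBIT = $5,340,126.40 − $3,818,900 = $1,521,226.40.
DOL = contribution ÷ EBIT = $5,340,126.40 ÷ $1,521,226.40 = 3.5104.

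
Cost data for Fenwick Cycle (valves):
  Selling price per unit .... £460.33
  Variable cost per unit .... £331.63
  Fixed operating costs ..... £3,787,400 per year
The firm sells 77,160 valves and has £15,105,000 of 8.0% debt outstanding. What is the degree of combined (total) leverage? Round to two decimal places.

2.01

At 77,160 units, contribution = 77,160 × £128.70 = £9,930,492.00.
Operating income = contribution − fixed costs = £9,930,492.00 − £3,787,400 = £6,143,092.00. Interest = £1,208,400.00.
DOL = £9,930,492.00 ÷ £6,143,092.00 = 1.6165; DFL = £6,143,092.00 ÷ £4,934,692.00 = 1.2449.
Combined leverage = 1.6165 × 1.2449 = 2.0124.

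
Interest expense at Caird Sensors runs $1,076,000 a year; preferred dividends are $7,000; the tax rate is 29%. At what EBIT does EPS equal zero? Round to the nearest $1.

Preferred dividends are paid after tax, so their pre-tax equivalent is $7,000 ÷ (1 − 0.29) = $9,859.15.
Financial break-even EBIT = interest + D_p ÷ (1 − t) = $1,076,000 + $9,859.15 = $1,085,859.15.

$1,085,859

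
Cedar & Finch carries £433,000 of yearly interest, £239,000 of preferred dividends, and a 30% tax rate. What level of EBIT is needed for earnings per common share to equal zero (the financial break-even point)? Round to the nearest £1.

£774,429

Preferred dividends are paid after tax, so their pre-tax equivalent is £239,000 ÷ (1 − 0.30) = £341,428.57.
EPS = 0 when EBIT covers interest plus the pre-tax preferred burden: £433,000 + £341,428.57 = £774,428.57.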